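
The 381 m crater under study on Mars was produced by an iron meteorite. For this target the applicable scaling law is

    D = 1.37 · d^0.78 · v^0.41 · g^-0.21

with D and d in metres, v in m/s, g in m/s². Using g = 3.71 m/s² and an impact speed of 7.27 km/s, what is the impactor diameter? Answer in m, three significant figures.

d ≈ 18.1 m

Rearranging for d: d = [D / (1.37 · 7270^0.41 · 3.71^-0.21)]^(1/0.78).
7270^0.41 = 38.30
3.71^-0.21 = 0.7593
Denominator = 1.37 × 38.30 × 0.7593 = 39.84
D / 39.84 = 381 / 39.84 = 9.563
d = 9.563^(1/0.78) = 9.563^1.2821 = 18.08 m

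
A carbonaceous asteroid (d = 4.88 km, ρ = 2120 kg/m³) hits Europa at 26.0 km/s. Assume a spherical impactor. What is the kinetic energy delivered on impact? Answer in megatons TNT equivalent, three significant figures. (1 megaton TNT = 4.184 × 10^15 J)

d = 4880 m; v = 26000 m/s.
Mass m = (π/6) ρ d³ = (π/6) × 2120 × (4880)³ = 1.290 × 10^14 kg
E = ½ m v² = 0.5 × 1.290 × 10^14 × (26000)² = 4.360 × 10^22 J
   = 4.360 × 10^22 / 4.184×10^15 = 1.042 × 10^7 Mt

E ≈ 1.04 × 10^7 Mt TNT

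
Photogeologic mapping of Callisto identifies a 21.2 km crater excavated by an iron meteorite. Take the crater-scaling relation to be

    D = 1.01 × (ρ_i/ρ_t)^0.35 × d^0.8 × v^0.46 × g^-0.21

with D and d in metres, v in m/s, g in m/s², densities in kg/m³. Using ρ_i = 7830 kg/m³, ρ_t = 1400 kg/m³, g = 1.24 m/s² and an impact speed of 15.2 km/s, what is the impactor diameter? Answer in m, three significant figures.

Rearranging for d: d = [D / (1.01 · (7830/1400)^0.35 · 15200^0.46 · 1.24^-0.21)]^(1/0.8).
D = 21200 m.
(7830/1400)^0.35 = 1.827
15200^0.46 = 83.88
1.24^-0.21 = 0.9558
Denominator = 1.01 × 1.827 × 83.88 × 0.9558 = 147.9
D / 147.9 = 21200 / 147.9 = 143.3
d = 143.3^(1/0.8) = 143.3^1.25 = 495.8 m

d ≈ 496 m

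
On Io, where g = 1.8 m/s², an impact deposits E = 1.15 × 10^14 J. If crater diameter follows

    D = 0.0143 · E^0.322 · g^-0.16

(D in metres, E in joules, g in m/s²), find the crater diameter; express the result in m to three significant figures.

E^0.322 = (1.15 × 10^14)^0.322 = 3.369 × 10^4
g^-0.16 = 1.8^-0.16 = 0.9102
D = 0.0143 × 3.369 × 10^4 × 0.9102 = 438.5 m

D ≈ 439 m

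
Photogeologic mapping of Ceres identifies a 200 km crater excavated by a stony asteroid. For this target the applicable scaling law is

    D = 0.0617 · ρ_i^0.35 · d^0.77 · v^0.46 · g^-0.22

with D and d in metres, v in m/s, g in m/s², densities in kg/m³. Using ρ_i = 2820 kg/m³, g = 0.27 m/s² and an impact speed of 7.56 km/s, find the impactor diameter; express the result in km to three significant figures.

d ≈ 25.6 km

Rearranging for d: d = [D / (0.0617 · 2820^0.35 · 7560^0.46 · 0.27^-0.22)]^(1/0.77).
D = 200000 m.
2820^0.35 = 16.13
7560^0.46 = 60.83
0.27^-0.22 = 1.334
Denominator = 0.0617 × 16.13 × 60.83 × 1.334 = 80.76
D / 80.76 = 200000 / 80.76 = 2476
d = 2476^(1/0.77) = 2476^1.2987 = 25554 m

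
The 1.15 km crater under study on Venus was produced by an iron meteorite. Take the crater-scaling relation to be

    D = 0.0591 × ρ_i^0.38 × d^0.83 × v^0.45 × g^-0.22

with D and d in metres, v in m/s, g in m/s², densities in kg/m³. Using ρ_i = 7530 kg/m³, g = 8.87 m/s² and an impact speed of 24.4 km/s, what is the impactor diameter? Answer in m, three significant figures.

d ≈ 18.4 m

Rearranging for d: d = [D / (0.0591 · 7530^0.38 · 24400^0.45 · 8.87^-0.22)]^(1/0.83).
D = 1150 m.
7530^0.38 = 29.73
24400^0.45 = 94.26
8.87^-0.22 = 0.6187
Denominator = 0.0591 × 29.73 × 94.26 × 0.6187 = 102.5
D / 102.5 = 1150 / 102.5 = 11.22
d = 11.22^(1/0.83) = 11.22^1.2048 = 18.41 m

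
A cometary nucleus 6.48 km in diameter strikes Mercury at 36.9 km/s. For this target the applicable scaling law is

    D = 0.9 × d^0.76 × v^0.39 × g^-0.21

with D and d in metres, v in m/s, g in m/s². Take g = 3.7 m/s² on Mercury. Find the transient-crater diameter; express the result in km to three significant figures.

D ≈ 32.6 km

In SI units: d = 6480 m, v = 36900 m/s.
d^0.76 = 6480^0.76 = 788.5
v^0.39 = 36900^0.39 = 60.41
g^-0.21 = 3.7^-0.21 = 0.7598
D = 0.9 × 788.5 × 60.41 × 0.7598 = 32573 m
   = 32.57 km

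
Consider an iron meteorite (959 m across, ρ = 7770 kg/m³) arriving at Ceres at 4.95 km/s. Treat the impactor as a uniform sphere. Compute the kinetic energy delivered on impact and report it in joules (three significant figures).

v = 4950 m/s.
Mass m = (π/6) ρ d³ = (π/6) × 7770 × (959)³ = 3.588 × 10^12 kg
E = ½ m v² = 0.5 × 3.588 × 10^12 × (4950)² = 4.396 × 10^19 J

E ≈ 4.40 × 10^19 J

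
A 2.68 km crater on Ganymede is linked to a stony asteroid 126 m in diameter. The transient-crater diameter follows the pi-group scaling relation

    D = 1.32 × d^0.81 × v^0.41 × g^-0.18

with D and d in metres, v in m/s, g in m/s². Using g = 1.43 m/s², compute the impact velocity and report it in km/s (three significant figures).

Rearranging for v: v = [D / (1.32 · 126^0.81 · 1.43^-0.18)]^(1/0.41).
D = 2680 m.
126^0.81 = 50.27
1.43^-0.18 = 0.9376
Denominator = 1.32 × 50.27 × 0.9376 = 62.22
D / 62.22 = 2680 / 62.22 = 43.07
v = 43.07^(1/0.41) = 43.07^2.439 = 9677 m/s

v ≈ 9.68 km/s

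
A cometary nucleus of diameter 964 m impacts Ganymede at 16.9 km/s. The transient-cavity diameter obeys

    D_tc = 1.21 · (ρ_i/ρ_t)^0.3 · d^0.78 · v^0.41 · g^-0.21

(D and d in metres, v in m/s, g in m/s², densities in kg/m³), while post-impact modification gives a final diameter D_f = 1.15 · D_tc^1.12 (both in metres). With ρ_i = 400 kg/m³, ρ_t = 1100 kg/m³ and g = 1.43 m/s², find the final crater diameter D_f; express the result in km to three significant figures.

D_f ≈ 32.9 km

v = 16900 m/s.
(ρ_i/ρ_t)^0.3 = (400/1100)^0.3 = 0.7382
d^0.78 = 964^0.78 = 212.6
v^0.41 = 16900^0.41 = 54.13
g^-0.21 = 1.43^-0.21 = 0.9276
D_tc = 1.21 × 0.7382 × 212.6 × 54.13 × 0.9276 = 9535 m
D_f = 1.15 × (9535)^1.12 = 32926 m
     = 32.93 km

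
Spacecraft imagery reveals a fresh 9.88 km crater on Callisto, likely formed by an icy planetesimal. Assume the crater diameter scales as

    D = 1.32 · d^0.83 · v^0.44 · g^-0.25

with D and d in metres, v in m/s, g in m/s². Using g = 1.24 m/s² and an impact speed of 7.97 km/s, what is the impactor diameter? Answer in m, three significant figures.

d ≈ 424 m

Rearranging for d: d = [D / (1.32 · 7970^0.44 · 1.24^-0.25)]^(1/0.83).
D = 9880 m.
7970^0.44 = 52.08
1.24^-0.25 = 0.9476
Denominator = 1.32 × 52.08 × 0.9476 = 65.14
D / 65.14 = 9880 / 65.14 = 151.7
d = 151.7^(1/0.83) = 151.7^1.2048 = 424.3 m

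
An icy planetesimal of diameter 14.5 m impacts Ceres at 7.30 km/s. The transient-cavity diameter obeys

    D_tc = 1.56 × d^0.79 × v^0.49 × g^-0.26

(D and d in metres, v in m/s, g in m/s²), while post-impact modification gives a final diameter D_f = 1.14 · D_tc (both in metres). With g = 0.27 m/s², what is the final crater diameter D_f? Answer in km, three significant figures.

v = 7300 m/s.
d^0.79 = 14.5^0.79 = 8.270
v^0.49 = 7300^0.49 = 78.17
g^-0.26 = 0.27^-0.26 = 1.406
D_tc = 1.56 × 8.270 × 78.17 × 1.406 = 1418 m
D_f = 1.14 × 1418 = 1617 m
     = 1.617 km

D_f ≈ 1.62 km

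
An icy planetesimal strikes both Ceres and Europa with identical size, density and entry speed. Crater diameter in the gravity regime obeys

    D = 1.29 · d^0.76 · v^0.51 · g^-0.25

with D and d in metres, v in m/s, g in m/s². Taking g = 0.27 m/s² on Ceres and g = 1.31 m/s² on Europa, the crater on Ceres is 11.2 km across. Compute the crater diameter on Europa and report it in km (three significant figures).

All impactor-dependent factors cancel in the ratio, leaving D_Europa/D_Ceres = (g_Europa/g_Ceres)^-0.25.
(1.31/0.27)^-0.25 = 4.852^-0.25 = 0.6738
D_Europa = 0.6738 × 11.2 km = 7.55 km

D ≈ 7.55 km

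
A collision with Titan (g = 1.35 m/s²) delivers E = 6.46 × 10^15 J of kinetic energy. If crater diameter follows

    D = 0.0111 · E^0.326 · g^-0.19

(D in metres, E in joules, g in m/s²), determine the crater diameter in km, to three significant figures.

D ≈ 1.50 km

E^0.326 = (6.46 × 10^15)^0.326 = 1.426 × 10^5
g^-0.19 = 1.35^-0.19 = 0.9446
D = 0.0111 × 1.426 × 10^5 × 0.9446 = 1495 m
   = 1.495 km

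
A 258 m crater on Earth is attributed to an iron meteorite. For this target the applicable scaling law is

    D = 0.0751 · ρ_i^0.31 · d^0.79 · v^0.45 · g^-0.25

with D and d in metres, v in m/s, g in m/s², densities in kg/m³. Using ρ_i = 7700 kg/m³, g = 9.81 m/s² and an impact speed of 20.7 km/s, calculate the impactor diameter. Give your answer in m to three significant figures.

Rearranging for d: d = [D / (0.0751 · 7700^0.31 · 20700^0.45 · 9.81^-0.25)]^(1/0.79).
7700^0.31 = 16.03
20700^0.45 = 87.54
9.81^-0.25 = 0.5650
Denominator = 0.0751 × 16.03 × 87.54 × 0.5650 = 59.54
D / 59.54 = 258 / 59.54 = 4.333
d = 4.333^(1/0.79) = 4.333^1.2658 = 6.398 m

d ≈ 6.40 m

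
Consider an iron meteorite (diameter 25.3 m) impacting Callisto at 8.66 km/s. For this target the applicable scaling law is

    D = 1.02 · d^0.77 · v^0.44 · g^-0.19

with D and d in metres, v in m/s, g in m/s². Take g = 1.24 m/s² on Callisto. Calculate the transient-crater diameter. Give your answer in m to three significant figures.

In SI units: v = 8660 m/s.
d^0.77 = 25.3^0.77 = 12.03
v^0.44 = 8660^0.44 = 54.01
g^-0.19 = 1.24^-0.19 = 0.9600
D = 1.02 × 12.03 × 54.01 × 0.9600 = 636.2 m

D ≈ 636 m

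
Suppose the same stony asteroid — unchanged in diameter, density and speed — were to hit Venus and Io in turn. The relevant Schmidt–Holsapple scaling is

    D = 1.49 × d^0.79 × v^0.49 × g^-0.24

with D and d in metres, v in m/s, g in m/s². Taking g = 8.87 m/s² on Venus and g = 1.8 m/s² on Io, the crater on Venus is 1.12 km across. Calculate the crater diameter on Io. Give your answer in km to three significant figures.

D ≈ 1.64 km

All impactor-dependent factors cancel in the ratio, leaving D_Io/D_Venus = (g_Io/g_Venus)^-0.24.
(1.8/8.87)^-0.24 = 0.2029^-0.24 = 1.466
D_Io = 1.466 × 1.12 km = 1.64 km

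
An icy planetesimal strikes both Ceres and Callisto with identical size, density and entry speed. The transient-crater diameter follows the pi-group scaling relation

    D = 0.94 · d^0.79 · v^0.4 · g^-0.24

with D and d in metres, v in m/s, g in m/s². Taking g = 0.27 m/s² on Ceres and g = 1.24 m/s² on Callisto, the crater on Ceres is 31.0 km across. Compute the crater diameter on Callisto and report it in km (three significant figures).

D ≈ 21.5 km

All impactor-dependent factors cancel in the ratio, leaving D_Callisto/D_Ceres = (g_Callisto/g_Ceres)^-0.24.
(1.24/0.27)^-0.24 = 4.593^-0.24 = 0.6936
D_Callisto = 0.6936 × 31.0 km = 21.5 km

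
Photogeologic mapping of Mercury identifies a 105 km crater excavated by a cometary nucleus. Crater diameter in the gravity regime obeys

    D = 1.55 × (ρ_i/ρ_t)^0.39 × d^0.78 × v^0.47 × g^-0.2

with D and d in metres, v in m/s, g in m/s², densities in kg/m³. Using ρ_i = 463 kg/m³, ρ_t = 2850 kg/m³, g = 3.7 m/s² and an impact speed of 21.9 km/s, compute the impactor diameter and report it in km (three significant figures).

Rearranging for d: d = [D / (1.55 · (463/2850)^0.39 · 21900^0.47 · 3.7^-0.2)]^(1/0.78).
D = 105000 m.
(463/2850)^0.39 = 0.4923
21900^0.47 = 109.7
3.7^-0.2 = 0.7698
Denominator = 1.55 × 0.4923 × 109.7 × 0.7698 = 64.44
D / 64.44 = 105000 / 64.44 = 1629
d = 1629^(1/0.78) = 1629^1.2821 = 13122 m

d ≈ 13.1 km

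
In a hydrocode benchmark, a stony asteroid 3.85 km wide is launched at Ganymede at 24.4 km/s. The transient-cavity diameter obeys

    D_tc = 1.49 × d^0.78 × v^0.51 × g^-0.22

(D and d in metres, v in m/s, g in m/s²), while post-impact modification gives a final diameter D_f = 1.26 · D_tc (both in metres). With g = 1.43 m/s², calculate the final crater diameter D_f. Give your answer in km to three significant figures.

In SI: d = 3850 m, v = 24400 m/s.
d^0.78 = 3850^0.78 = 626.1
v^0.51 = 24400^0.51 = 172.8
g^-0.22 = 1.43^-0.22 = 0.9243
D_tc = 1.49 × 626.1 × 172.8 × 0.9243 = 1.490 × 10^5 m
D_f = 1.26 × 1.490 × 10^5 = 1.877 × 10^5 m
     = 187.7 km

D_f ≈ 188 km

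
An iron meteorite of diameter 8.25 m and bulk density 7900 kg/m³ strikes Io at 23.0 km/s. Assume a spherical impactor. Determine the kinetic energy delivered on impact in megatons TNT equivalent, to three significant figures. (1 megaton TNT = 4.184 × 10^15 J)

v = 23000 m/s.
Mass m = (π/6) ρ d³ = (π/6) × 7900 × (8.25)³ = 2.323 × 10^6 kg
E = ½ m v² = 0.5 × 2.323 × 10^6 × (23000)² = 6.144 × 10^14 J
   = 6.144 × 10^14 / 4.184×10^15 = 0.1468 Mt

E ≈ 0.147 Mt TNT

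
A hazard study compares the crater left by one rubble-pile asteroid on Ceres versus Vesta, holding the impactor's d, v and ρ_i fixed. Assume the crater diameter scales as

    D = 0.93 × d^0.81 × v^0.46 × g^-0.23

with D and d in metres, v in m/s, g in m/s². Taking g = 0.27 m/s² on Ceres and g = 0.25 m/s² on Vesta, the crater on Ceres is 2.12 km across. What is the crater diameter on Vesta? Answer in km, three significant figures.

D ≈ 2.16 km

All impactor-dependent factors cancel in the ratio, leaving D_Vesta/D_Ceres = (g_Vesta/g_Ceres)^-0.23.
(0.25/0.27)^-0.23 = 0.9259^-0.23 = 1.018
D_Vesta = 1.018 × 2.12 km = 2.16 km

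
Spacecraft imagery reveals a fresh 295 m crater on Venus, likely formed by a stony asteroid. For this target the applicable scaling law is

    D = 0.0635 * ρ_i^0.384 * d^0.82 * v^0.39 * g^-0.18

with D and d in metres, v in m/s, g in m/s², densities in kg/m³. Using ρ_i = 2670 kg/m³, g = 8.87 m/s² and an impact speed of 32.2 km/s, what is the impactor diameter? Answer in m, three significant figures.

d ≈ 8.54 m

Rearranging for d: d = [D / (0.0635 · 2670^0.384 · 32200^0.39 · 8.87^-0.18)]^(1/0.82).
2670^0.384 = 20.69
32200^0.39 = 57.29
8.87^-0.18 = 0.6751
Denominator = 0.0635 × 20.69 × 57.29 × 0.6751 = 50.81
D / 50.81 = 295 / 50.81 = 5.806
d = 5.806^(1/0.82) = 5.806^1.2195 = 8.542 m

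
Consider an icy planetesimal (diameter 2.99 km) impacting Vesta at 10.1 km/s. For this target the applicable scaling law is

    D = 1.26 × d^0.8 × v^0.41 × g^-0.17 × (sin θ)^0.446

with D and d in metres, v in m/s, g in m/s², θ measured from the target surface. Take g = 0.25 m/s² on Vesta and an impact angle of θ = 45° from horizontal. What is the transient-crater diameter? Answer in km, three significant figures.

In SI units: d = 2990 m, v = 10100 m/s.
d^0.8 = 2990^0.8 = 603.3
v^0.41 = 10100^0.41 = 43.83
g^-0.17 = 0.25^-0.17 = 1.266
(sin 45°)^0.446 = 0.7071^0.446 = 0.8568
D = 1.26 × 603.3 × 43.83 × 1.266 × 0.8568 = 36140 m
   = 36.14 km

D ≈ 36.1 km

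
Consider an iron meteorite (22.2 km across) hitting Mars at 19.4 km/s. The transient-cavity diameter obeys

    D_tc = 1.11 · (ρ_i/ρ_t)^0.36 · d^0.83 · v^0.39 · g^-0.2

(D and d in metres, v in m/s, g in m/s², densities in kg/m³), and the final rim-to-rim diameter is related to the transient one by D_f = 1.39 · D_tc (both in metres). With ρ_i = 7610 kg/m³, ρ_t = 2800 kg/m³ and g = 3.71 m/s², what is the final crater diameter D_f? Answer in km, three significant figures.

In SI: d = 22200 m, v = 19400 m/s.
(ρ_i/ρ_t)^0.36 = (7610/2800)^0.36 = 1.433
d^0.83 = 22200^0.83 = 4050
v^0.39 = 19400^0.39 = 47.02
g^-0.2 = 3.71^-0.2 = 0.7694
D_tc = 1.11 × 1.433 × 4050 × 47.02 × 0.7694 = 2.331 × 10^5 m
D_f = 1.39 × 2.331 × 10^5 = 3.240 × 10^5 m
     = 324.0 km

D_f ≈ 324 km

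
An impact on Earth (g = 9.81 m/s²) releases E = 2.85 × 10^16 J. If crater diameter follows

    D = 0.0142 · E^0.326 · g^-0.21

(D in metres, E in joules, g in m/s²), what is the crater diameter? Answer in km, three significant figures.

E^0.326 = (2.85 × 10^16)^0.326 = 2.314 × 10^5
g^-0.21 = 9.81^-0.21 = 0.6191
D = 0.0142 × 2.314 × 10^5 × 0.6191 = 2034 m
   = 2.034 km

D ≈ 2.03 km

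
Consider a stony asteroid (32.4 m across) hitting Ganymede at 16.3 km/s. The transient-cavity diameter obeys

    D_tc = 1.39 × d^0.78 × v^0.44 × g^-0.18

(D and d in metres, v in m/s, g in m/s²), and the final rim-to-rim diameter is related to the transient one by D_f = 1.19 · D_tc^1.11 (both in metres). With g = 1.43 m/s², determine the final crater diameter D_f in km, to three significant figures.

D_f ≈ 3.70 km

v = 16300 m/s.
d^0.78 = 32.4^0.78 = 15.07
v^0.44 = 16300^0.44 = 71.34
g^-0.18 = 1.43^-0.18 = 0.9376
D_tc = 1.39 × 15.07 × 71.34 × 0.9376 = 1401 m
D_f = 1.19 × (1401)^1.11 = 3699 m
     = 3.699 km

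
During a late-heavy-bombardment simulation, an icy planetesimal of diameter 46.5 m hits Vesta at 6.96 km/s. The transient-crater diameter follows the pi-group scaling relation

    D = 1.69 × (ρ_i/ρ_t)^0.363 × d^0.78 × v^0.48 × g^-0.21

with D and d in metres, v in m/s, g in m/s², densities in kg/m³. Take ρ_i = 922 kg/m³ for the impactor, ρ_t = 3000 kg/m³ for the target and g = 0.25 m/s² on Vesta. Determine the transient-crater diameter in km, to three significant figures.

In SI units: v = 6960 m/s.
(ρ_i/ρ_t)^0.363 = (922/3000)^0.363 = 0.6516
d^0.78 = 46.5^0.78 = 19.98
v^0.48 = 6960^0.48 = 69.90
g^-0.21 = 0.25^-0.21 = 1.338
D = 1.69 × 0.6516 × 19.98 × 69.90 × 1.338 = 2058 m
   = 2.058 km

D ≈ 2.06 km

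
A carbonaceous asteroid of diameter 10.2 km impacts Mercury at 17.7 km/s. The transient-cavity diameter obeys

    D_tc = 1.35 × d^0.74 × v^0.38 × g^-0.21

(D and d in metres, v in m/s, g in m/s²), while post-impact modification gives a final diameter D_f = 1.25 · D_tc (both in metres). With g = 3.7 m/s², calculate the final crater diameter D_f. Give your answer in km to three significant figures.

D_f ≈ 48.8 km

In SI: d = 10200 m, v = 17700 m/s.
d^0.74 = 10200^0.74 = 925.5
v^0.38 = 17700^0.38 = 41.14
g^-0.21 = 3.7^-0.21 = 0.7598
D_tc = 1.35 × 925.5 × 41.14 × 0.7598 = 39050 m
D_f = 1.25 × 39050 = 48812 m
     = 48.81 km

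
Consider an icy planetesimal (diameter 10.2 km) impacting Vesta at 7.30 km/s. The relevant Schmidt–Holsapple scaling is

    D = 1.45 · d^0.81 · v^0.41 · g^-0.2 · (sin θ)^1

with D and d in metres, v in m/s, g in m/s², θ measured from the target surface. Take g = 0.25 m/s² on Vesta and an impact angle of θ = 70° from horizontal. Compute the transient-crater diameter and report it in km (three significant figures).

D ≈ 122 km

In SI units: d = 10200 m, v = 7300 m/s.
d^0.81 = 10200^0.81 = 1766
v^0.41 = 7300^0.41 = 38.37
g^-0.2 = 0.25^-0.2 = 1.320
(sin 70°)^1 = 0.9397^1 = 0.9397
D = 1.45 × 1766 × 38.37 × 1.320 × 0.9397 = 1.219 × 10^5 m
   = 121.9 km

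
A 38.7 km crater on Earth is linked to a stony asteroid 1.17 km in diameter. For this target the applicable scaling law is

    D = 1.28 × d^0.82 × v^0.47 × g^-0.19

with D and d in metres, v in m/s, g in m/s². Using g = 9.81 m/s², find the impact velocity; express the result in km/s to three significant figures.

Rearranging for v: v = [D / (1.28 · 1170^0.82 · 9.81^-0.19)]^(1/0.47).
D = 38700 m.
1170^0.82 = 328.0
9.81^-0.19 = 0.6480
Denominator = 1.28 × 328.0 × 0.6480 = 272.1
D / 272.1 = 38700 / 272.1 = 142.2
v = 142.2^(1/0.47) = 142.2^2.1277 = 38082 m/s

v ≈ 38.1 km/s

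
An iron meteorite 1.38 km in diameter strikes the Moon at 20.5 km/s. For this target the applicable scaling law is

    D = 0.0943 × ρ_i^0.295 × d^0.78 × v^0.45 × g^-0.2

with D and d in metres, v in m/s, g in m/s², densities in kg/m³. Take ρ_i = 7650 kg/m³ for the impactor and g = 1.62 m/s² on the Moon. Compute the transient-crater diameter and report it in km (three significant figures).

D ≈ 29.4 km

In SI units: d = 1380 m, v = 20500 m/s.
ρ_i^0.295 = 7650^0.295 = 13.99
d^0.78 = 1380^0.78 = 281.3
v^0.45 = 20500^0.45 = 87.15
g^-0.2 = 1.62^-0.2 = 0.9080
D = 0.0943 × 13.99 × 281.3 × 87.15 × 0.9080 = 29367 m
   = 29.37 km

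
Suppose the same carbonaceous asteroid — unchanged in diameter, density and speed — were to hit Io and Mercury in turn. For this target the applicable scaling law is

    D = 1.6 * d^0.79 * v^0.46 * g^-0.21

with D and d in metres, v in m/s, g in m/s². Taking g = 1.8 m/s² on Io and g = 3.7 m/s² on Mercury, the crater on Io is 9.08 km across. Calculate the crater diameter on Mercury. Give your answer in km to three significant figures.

All impactor-dependent factors cancel in the ratio, leaving D_Mercury/D_Io = (g_Mercury/g_Io)^-0.21.
(3.7/1.8)^-0.21 = 2.056^-0.21 = 0.8595
D_Mercury = 0.8595 × 9.08 km = 7.80 km

D ≈ 7.80 km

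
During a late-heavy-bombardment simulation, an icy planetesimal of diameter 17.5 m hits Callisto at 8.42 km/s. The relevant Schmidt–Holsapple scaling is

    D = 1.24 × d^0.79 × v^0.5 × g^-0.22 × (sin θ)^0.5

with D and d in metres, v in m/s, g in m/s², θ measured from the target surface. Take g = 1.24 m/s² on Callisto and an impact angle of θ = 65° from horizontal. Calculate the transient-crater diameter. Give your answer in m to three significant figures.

D ≈ 991 m

In SI units: v = 8420 m/s.
d^0.79 = 17.5^0.79 = 9.594
v^0.5 = 8420^0.5 = 91.76
g^-0.22 = 1.24^-0.22 = 0.9538
(sin 65°)^0.5 = 0.9063^0.5 = 0.9520
D = 1.24 × 9.594 × 91.76 × 0.9538 × 0.9520 = 991.2 m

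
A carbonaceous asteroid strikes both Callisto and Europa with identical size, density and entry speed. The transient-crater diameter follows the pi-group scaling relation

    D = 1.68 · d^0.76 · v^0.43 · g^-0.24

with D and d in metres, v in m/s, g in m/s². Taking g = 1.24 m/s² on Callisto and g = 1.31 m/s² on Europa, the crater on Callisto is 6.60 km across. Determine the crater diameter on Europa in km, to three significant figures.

All impactor-dependent factors cancel in the ratio, leaving D_Europa/D_Callisto = (g_Europa/g_Callisto)^-0.24.
(1.31/1.24)^-0.24 = 1.056^-0.24 = 0.9870
D_Europa = 0.9870 × 6.60 km = 6.51 km

D ≈ 6.51 km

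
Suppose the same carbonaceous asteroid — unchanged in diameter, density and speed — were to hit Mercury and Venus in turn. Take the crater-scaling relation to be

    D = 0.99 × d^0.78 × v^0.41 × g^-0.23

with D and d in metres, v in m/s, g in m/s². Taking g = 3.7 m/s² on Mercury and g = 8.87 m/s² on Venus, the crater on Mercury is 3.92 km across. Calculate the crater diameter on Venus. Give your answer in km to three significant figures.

D ≈ 3.21 km

All impactor-dependent factors cancel in the ratio, leaving D_Venus/D_Mercury = (g_Venus/g_Mercury)^-0.23.
(8.87/3.7)^-0.23 = 2.397^-0.23 = 0.8179
D_Venus = 0.8179 × 3.92 km = 3.21 km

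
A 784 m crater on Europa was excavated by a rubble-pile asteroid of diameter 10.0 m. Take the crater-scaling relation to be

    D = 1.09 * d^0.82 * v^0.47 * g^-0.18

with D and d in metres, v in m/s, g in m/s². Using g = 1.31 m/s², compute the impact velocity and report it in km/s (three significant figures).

Rearranging for v: v = [D / (1.09 · 10^0.82 · 1.31^-0.18)]^(1/0.47).
10^0.82 = 6.607
1.31^-0.18 = 0.9526
Denominator = 1.09 × 6.607 × 0.9526 = 6.860
D / 6.860 = 784 / 6.860 = 114.3
v = 114.3^(1/0.47) = 114.3^2.1277 = 23928 m/s

v ≈ 23.9 km/s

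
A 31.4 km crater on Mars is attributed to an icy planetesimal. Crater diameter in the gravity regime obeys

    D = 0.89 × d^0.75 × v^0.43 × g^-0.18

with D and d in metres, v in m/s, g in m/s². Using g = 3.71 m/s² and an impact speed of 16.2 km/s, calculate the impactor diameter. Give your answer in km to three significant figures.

d ≈ 6.12 km

Rearranging for d: d = [D / (0.89 · 16200^0.43 · 3.71^-0.18)]^(1/0.75).
D = 31400 m.
16200^0.43 = 64.58
3.71^-0.18 = 0.7898
Denominator = 0.89 × 64.58 × 0.7898 = 45.39
D / 45.39 = 31400 / 45.39 = 691.8
d = 691.8^(1/0.75) = 691.8^1.3333 = 6117 m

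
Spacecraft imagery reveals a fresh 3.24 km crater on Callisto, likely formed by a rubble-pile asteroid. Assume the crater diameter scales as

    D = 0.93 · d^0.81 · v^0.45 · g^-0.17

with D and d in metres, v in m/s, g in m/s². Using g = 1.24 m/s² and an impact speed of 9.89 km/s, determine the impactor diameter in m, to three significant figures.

d ≈ 149 m

Rearranging for d: d = [D / (0.93 · 9890^0.45 · 1.24^-0.17)]^(1/0.81).
D = 3240 m.
9890^0.45 = 62.78
1.24^-0.17 = 0.9641
Denominator = 0.93 × 62.78 × 0.9641 = 56.29
D / 56.29 = 3240 / 56.29 = 57.56
d = 57.56^(1/0.81) = 57.56^1.2346 = 149.0 m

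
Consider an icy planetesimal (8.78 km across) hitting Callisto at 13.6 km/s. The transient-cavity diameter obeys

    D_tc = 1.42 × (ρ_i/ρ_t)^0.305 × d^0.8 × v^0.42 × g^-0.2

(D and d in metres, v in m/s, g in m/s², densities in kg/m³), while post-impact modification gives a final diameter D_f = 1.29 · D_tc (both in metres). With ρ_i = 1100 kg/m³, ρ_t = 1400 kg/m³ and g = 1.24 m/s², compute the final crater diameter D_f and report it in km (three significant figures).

In SI: d = 8780 m, v = 13600 m/s.
(ρ_i/ρ_t)^0.305 = (1100/1400)^0.305 = 0.9291
d^0.8 = 8780^0.8 = 1428
v^0.42 = 13600^0.42 = 54.46
g^-0.2 = 1.24^-0.2 = 0.9579
D_tc = 1.42 × 0.9291 × 1428 × 54.46 × 0.9579 = 98280 m
D_f = 1.29 × 98280 = 1.268 × 10^5 m
     = 126.8 km

D_f ≈ 127 km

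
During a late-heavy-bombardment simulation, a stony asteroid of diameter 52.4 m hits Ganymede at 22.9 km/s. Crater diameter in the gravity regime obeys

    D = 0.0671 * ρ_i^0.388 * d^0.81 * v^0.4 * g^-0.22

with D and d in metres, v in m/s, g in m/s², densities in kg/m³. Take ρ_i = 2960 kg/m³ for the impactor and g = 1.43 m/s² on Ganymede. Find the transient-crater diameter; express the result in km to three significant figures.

In SI units: v = 22900 m/s.
ρ_i^0.388 = 2960^0.388 = 22.23
d^0.81 = 52.4^0.81 = 24.70
v^0.4 = 22900^0.4 = 55.45
g^-0.22 = 1.43^-0.22 = 0.9243
D = 0.0671 × 22.23 × 24.70 × 55.45 × 0.9243 = 1888 m
   = 1.888 km

D ≈ 1.89 km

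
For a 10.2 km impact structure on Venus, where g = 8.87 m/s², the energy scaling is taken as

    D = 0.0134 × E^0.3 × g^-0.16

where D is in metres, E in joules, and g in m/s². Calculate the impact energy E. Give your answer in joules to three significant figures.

Rearranging: E = [D / (0.0134 · g^-0.16)]^(1/0.3).
D = 10200 m.
g^-0.16 = 8.87^-0.16 = 0.7052
D / (0.0134 × 0.7052) = 10200 / (9.450 × 10^-3) = 1.079 × 10^6
E = (1.079 × 10^6)^3.3333 = 1.288 × 10^20 J

E ≈ 1.29 × 10^20 J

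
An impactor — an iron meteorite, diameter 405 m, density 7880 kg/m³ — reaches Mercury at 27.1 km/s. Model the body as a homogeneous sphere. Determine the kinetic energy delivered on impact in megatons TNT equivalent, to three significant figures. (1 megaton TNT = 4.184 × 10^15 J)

v = 27100 m/s.
Mass m = (π/6) ρ d³ = (π/6) × 7880 × (405)³ = 2.741 × 10^11 kg
E = ½ m v² = 0.5 × 2.741 × 10^11 × (27100)² = 1.007 × 10^20 J
   = 1.007 × 10^20 / 4.184×10^15 = 24068 Mt

E ≈ 24100 Mt TNT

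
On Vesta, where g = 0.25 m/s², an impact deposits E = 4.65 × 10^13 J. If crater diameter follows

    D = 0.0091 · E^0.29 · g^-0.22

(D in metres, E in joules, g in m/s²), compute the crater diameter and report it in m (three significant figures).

E^0.29 = (4.65 × 10^13)^0.29 = 9.195 × 10^3
g^-0.22 = 0.25^-0.22 = 1.357
D = 0.0091 × 9.195 × 10^3 × 1.357 = 113.5 m

D ≈ 114 m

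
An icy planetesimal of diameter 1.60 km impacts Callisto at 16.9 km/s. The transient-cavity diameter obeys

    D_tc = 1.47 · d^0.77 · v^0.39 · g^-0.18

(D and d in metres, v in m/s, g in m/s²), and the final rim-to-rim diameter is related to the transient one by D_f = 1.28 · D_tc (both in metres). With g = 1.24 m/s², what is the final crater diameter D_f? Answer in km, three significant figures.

D_f ≈ 23.6 km

In SI: d = 1600 m, v = 16900 m/s.
d^0.77 = 1600^0.77 = 293.2
v^0.39 = 16900^0.39 = 44.55
g^-0.18 = 1.24^-0.18 = 0.9620
D_tc = 1.47 × 293.2 × 44.55 × 0.9620 = 18470 m
D_f = 1.28 × 18470 = 23642 m
     = 23.64 km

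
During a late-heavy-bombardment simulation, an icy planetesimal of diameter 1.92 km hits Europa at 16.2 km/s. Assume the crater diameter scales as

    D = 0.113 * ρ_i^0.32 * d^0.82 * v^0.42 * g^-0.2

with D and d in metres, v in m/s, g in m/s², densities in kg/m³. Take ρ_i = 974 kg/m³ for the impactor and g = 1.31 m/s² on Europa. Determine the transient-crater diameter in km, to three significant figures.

D ≈ 27.9 km

In SI units: d = 1920 m, v = 16200 m/s.
ρ_i^0.32 = 974^0.32 = 9.044
d^0.82 = 1920^0.82 = 492.4
v^0.42 = 16200^0.42 = 58.61
g^-0.2 = 1.31^-0.2 = 0.9474
D = 0.113 × 9.044 × 492.4 × 58.61 × 0.9474 = 27942 m
   = 27.94 km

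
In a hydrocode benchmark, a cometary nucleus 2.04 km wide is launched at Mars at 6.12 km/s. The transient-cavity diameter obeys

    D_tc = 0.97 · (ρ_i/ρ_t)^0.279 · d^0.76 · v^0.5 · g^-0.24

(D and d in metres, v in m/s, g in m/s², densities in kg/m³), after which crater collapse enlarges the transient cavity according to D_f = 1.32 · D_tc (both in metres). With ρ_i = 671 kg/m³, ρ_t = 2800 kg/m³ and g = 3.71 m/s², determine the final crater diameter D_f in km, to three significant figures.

In SI: d = 2040 m, v = 6120 m/s.
(ρ_i/ρ_t)^0.279 = (671/2800)^0.279 = 0.6713
d^0.76 = 2040^0.76 = 327.6
v^0.5 = 6120^0.5 = 78.23
g^-0.24 = 3.71^-0.24 = 0.7300
D_tc = 0.97 × 0.6713 × 327.6 × 78.23 × 0.7300 = 12180 m
D_f = 1.32 × 12180 = 16078 m
     = 16.08 km

D_f ≈ 16.1 km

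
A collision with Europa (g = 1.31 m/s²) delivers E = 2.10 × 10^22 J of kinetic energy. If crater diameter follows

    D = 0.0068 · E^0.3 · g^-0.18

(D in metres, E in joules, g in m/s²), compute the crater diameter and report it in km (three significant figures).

D ≈ 32.2 km

E^0.3 = (2.10 × 10^22)^0.3 = 4.974 × 10^6
g^-0.18 = 1.31^-0.18 = 0.9526
D = 0.0068 × 4.974 × 10^6 × 0.9526 = 32220 m
   = 32.22 km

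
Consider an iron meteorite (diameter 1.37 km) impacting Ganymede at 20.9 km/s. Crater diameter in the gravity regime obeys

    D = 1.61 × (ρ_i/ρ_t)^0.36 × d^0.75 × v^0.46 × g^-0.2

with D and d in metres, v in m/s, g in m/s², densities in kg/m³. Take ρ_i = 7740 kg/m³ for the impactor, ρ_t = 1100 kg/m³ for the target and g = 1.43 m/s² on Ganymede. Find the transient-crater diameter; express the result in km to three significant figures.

In SI units: d = 1370 m, v = 20900 m/s.
(ρ_i/ρ_t)^0.36 = (7740/1100)^0.36 = 2.019
d^0.75 = 1370^0.75 = 225.2
v^0.46 = 20900^0.46 = 97.11
g^-0.2 = 1.43^-0.2 = 0.9310
D = 1.61 × 2.019 × 225.2 × 97.11 × 0.9310 = 66183 m
   = 66.18 km

D ≈ 66.2 km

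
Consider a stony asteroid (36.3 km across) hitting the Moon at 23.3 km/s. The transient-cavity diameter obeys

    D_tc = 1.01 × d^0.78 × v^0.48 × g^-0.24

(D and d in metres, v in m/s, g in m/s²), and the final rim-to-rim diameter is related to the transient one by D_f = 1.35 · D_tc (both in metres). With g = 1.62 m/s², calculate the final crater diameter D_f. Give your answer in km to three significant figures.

D_f ≈ 546 km

In SI: d = 36300 m, v = 23300 m/s.
d^0.78 = 36300^0.78 = 3604
v^0.48 = 23300^0.48 = 124.8
g^-0.24 = 1.62^-0.24 = 0.8907
D_tc = 1.01 × 3604 × 124.8 × 0.8907 = 4.046 × 10^5 m
D_f = 1.35 × 4.046 × 10^5 = 5.462 × 10^5 m
     = 546.2 km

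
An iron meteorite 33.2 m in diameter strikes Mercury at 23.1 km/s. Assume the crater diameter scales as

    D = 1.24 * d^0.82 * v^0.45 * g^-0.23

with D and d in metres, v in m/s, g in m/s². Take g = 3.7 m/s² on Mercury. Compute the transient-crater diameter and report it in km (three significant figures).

In SI units: v = 23100 m/s.
d^0.82 = 33.2^0.82 = 17.67
v^0.45 = 23100^0.45 = 91.97
g^-0.23 = 3.7^-0.23 = 0.7401
D = 1.24 × 17.67 × 91.97 × 0.7401 = 1491 m
   = 1.491 km

D ≈ 1.49 km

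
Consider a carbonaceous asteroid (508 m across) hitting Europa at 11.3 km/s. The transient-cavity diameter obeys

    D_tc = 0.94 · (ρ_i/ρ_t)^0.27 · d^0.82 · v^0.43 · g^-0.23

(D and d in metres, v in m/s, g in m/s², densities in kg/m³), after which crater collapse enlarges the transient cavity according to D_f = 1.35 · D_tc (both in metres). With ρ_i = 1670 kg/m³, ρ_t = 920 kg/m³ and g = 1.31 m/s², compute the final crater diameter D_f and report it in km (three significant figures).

v = 11300 m/s.
(ρ_i/ρ_t)^0.27 = (1670/920)^0.27 = 1.175
d^0.82 = 508^0.82 = 165.5
v^0.43 = 11300^0.43 = 55.31
g^-0.23 = 1.31^-0.23 = 0.9398
D_tc = 0.94 × 1.175 × 165.5 × 55.31 × 0.9398 = 9502 m
D_f = 1.35 × 9502 = 12828 m
     = 12.83 km

D_f ≈ 12.8 km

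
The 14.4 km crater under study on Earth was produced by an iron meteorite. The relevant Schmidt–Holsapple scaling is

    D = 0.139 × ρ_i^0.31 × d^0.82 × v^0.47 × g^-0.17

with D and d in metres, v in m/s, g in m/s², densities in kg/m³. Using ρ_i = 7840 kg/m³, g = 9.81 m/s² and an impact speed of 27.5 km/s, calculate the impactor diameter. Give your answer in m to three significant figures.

d ≈ 202 m

Rearranging for d: d = [D / (0.139 · 7840^0.31 · 27500^0.47 · 9.81^-0.17)]^(1/0.82).
D = 14400 m.
7840^0.31 = 16.12
27500^0.47 = 122.0
9.81^-0.17 = 0.6783
Denominator = 0.139 × 16.12 × 122.0 × 0.6783 = 185.4
D / 185.4 = 14400 / 185.4 = 77.67
d = 77.67^(1/0.82) = 77.67^1.2195 = 201.9 m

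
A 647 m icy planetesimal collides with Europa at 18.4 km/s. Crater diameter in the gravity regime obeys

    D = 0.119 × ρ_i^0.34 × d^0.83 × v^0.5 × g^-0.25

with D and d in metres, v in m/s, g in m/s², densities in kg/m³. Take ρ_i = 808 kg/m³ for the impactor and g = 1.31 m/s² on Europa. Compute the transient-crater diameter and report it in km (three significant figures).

D ≈ 31.6 km

In SI units: v = 18400 m/s.
ρ_i^0.34 = 808^0.34 = 9.739
d^0.83 = 647^0.83 = 215.3
v^0.5 = 18400^0.5 = 135.6
g^-0.25 = 1.31^-0.25 = 0.9347
D = 0.119 × 9.739 × 215.3 × 135.6 × 0.9347 = 31625 m
   = 31.63 km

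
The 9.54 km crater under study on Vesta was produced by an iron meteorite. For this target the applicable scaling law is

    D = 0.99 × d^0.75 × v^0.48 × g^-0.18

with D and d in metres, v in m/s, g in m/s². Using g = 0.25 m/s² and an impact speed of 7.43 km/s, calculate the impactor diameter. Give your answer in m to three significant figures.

Rearranging for d: d = [D / (0.99 · 7430^0.48 · 0.25^-0.18)]^(1/0.75).
D = 9540 m.
7430^0.48 = 72.12
0.25^-0.18 = 1.283
Denominator = 0.99 × 72.12 × 1.283 = 91.60
D / 91.60 = 9540 / 91.60 = 104.1
d = 104.1^(1/0.75) = 104.1^1.3333 = 489.6 m

d ≈ 490 m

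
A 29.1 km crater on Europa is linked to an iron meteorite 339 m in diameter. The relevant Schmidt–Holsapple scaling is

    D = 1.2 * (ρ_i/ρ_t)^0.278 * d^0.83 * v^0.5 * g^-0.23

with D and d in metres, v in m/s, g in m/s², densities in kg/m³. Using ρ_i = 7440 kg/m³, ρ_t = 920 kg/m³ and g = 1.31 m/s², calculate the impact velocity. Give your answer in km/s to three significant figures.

v ≈ 13.1 km/s

Rearranging for v: v = [D / (1.2 · (7440/920)^0.278 · 339^0.83 · 1.31^-0.23)]^(1/0.5).
D = 29100 m.
(7440/920)^0.278 = 1.788
339^0.83 = 125.9
1.31^-0.23 = 0.9398
Denominator = 1.2 × 1.788 × 125.9 × 0.9398 = 253.9
D / 253.9 = 29100 / 253.9 = 114.6
v = 114.6^(1/0.5) = 114.6^2 = 13133 m/s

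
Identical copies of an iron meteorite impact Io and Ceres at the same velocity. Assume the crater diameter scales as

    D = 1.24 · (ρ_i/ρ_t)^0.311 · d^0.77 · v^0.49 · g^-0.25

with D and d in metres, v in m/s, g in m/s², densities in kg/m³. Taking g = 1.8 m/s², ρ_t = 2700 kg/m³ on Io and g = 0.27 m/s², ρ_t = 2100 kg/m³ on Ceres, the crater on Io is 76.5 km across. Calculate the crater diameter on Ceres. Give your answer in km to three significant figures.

The impactor-only factors (d, v, ρ_i) cancel in the ratio, leaving D_Ceres/D_Io = (g_Ceres/g_Io)^-0.25 · (ρ_t,Io/ρ_t,Ceres)^0.311.
(0.27/1.8)^-0.25 = 0.1500^-0.25 = 1.607
(2700/2100)^0.311 = 1.286^0.311 = 1.081
Ratio = 1.607 × 1.081 = 1.737
D_Ceres = 1.737 × 76.5 km = 133 km

D ≈ 133 km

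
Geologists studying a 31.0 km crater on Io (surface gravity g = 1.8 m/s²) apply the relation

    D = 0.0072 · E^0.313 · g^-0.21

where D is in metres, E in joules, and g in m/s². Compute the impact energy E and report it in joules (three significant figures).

E ≈ 2.32 × 10^21 J

Rearranging: E = [D / (0.0072 · g^-0.21)]^(1/0.313).
D = 31000 m.
g^-0.21 = 1.8^-0.21 = 0.8839
D / (0.0072 × 0.8839) = 31000 / (6.364 × 10^-3) = 4.871 × 10^6
E = (4.871 × 10^6)^3.1949 = 2.324 × 10^21 J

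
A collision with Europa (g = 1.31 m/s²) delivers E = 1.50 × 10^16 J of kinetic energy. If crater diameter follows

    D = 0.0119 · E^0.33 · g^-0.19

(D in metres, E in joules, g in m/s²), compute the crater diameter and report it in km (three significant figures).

E^0.33 = (1.50 × 10^16)^0.33 = 2.178 × 10^5
g^-0.19 = 1.31^-0.19 = 0.9500
D = 0.0119 × 2.178 × 10^5 × 0.9500 = 2462 m
   = 2.462 km

D ≈ 2.46 km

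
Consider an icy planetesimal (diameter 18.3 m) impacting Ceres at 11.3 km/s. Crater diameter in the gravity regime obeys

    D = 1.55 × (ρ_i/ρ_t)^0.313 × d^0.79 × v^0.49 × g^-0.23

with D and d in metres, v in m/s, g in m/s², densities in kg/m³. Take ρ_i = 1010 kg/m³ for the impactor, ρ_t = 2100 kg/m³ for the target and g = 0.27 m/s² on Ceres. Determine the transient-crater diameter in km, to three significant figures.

D ≈ 1.60 km

In SI units: v = 11300 m/s.
(ρ_i/ρ_t)^0.313 = (1010/2100)^0.313 = 0.7952
d^0.79 = 18.3^0.79 = 9.939
v^0.49 = 11300^0.49 = 96.83
g^-0.23 = 0.27^-0.23 = 1.351
D = 1.55 × 0.7952 × 9.939 × 96.83 × 1.351 = 1603 m
   = 1.603 km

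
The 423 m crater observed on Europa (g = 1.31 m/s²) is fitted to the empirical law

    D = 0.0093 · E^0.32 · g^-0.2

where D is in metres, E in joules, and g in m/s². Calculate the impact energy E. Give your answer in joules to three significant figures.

Rearranging: E = [D / (0.0093 · g^-0.2)]^(1/0.32).
g^-0.2 = 1.31^-0.2 = 0.9474
D / (0.0093 × 0.9474) = 423 / (8.811 × 10^-3) = 4.801 × 10^4
E = (4.801 × 10^4)^3.125 = 4.258 × 10^14 J

E ≈ 4.26 × 10^14 J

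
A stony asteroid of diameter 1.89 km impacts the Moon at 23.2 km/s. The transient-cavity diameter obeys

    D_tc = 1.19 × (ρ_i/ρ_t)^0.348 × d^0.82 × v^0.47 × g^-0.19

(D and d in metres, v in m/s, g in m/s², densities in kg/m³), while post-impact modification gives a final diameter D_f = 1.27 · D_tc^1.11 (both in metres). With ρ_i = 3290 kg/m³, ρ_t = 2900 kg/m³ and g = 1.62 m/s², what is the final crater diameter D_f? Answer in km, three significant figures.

D_f ≈ 266 km

In SI: d = 1890 m, v = 23200 m/s.
(ρ_i/ρ_t)^0.348 = (3290/2900)^0.348 = 1.045
d^0.82 = 1890^0.82 = 486.1
v^0.47 = 23200^0.47 = 112.7
g^-0.19 = 1.62^-0.19 = 0.9124
D_tc = 1.19 × 1.045 × 486.1 × 112.7 × 0.9124 = 62160 m
D_f = 1.27 × (62160)^1.11 = 2.658 × 10^5 m
     = 265.8 km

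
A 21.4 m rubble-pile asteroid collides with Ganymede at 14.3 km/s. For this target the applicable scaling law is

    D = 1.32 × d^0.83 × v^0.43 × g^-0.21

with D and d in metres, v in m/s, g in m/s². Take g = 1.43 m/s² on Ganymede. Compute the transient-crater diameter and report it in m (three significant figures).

In SI units: v = 14300 m/s.
d^0.83 = 21.4^0.83 = 12.71
v^0.43 = 14300^0.43 = 61.21
g^-0.21 = 1.43^-0.21 = 0.9276
D = 1.32 × 12.71 × 61.21 × 0.9276 = 952.6 m

D ≈ 953 m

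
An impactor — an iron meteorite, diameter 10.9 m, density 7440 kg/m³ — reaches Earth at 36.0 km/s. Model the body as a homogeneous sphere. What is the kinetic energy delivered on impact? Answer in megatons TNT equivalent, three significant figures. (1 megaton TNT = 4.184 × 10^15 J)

E ≈ 0.781 Mt TNT

v = 36000 m/s.
Mass m = (π/6) ρ d³ = (π/6) × 7440 × (10.9)³ = 5.045 × 10^6 kg
E = ½ m v² = 0.5 × 5.045 × 10^6 × (36000)² = 3.269 × 10^15 J
   = 3.269 × 10^15 / 4.184×10^15 = 0.7813 Mt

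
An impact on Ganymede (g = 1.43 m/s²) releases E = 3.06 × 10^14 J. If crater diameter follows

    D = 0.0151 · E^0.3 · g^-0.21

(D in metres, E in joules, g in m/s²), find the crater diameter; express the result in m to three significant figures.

D ≈ 311 m

E^0.3 = (3.06 × 10^14)^0.3 = 2.217 × 10^4
g^-0.21 = 1.43^-0.21 = 0.9276
D = 0.0151 × 2.217 × 10^4 × 0.9276 = 310.5 m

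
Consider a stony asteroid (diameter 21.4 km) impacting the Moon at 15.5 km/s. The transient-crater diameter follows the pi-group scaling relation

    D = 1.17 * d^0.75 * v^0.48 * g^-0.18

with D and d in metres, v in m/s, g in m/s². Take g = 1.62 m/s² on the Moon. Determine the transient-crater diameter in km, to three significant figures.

In SI units: d = 21400 m, v = 15500 m/s.
d^0.75 = 21400^0.75 = 1769
v^0.48 = 15500^0.48 = 102.7
g^-0.18 = 1.62^-0.18 = 0.9168
D = 1.17 × 1769 × 102.7 × 0.9168 = 1.949 × 10^5 m
   = 194.9 km

D ≈ 195 km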